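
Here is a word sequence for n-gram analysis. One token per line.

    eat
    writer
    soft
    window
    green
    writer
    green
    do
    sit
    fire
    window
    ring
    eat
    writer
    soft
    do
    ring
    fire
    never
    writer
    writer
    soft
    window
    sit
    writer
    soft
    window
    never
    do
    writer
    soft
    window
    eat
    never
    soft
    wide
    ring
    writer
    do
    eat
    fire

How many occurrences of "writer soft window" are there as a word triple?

Scanning the 39 overlapping trigram windows for "writer soft window":
  position 2–4: writer soft window
  position 21–23: writer soft window
  position 25–27: writer soft window
  position 30–32: writer soft window

4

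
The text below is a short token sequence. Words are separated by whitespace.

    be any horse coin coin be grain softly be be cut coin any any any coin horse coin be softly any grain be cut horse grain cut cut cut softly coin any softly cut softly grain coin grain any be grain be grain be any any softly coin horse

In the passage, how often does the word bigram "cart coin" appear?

Scanning the 48 overlapping bigram windows for "cart coin":
  (none found)

0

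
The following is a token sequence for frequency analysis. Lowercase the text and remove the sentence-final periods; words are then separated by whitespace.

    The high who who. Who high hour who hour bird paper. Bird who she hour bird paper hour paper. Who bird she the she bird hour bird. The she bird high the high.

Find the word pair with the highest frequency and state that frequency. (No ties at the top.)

"hour bird", 3 times

Bigram frequencies (highest first):
  hour bird: 3
  the high: 2
  who who: 2
  bird paper: 2
  the she: 2
  she bird: 2
  … (19 more, each ≤ 1)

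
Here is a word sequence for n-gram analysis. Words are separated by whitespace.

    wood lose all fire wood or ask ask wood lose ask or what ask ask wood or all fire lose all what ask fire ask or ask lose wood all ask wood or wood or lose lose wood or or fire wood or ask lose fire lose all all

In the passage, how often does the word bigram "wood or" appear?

Scanning the 48 overlapping bigram windows for "wood or":
  position 5–6: wood or
  position 16–17: wood or
  position 32–33: wood or
  position 34–35: wood or
  position 38–39: wood or
  position 42–43: wood or

6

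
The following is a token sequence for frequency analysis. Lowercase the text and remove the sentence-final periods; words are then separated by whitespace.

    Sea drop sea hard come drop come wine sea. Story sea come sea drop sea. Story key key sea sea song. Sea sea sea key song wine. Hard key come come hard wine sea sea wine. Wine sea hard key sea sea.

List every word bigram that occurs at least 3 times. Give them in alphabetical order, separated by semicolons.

Bigram counts meeting the condition (at least 3 times):
  sea sea: 5
  wine sea: 3

sea sea; wine sea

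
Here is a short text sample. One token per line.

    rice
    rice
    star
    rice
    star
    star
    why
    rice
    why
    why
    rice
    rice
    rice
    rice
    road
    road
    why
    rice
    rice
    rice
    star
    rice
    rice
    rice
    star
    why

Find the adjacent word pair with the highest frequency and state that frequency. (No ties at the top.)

"rice rice", 8 times

Bigram frequencies (highest first):
  rice rice: 8
  rice star: 4
  why rice: 3
  star rice: 2
  star why: 2
  star star: 1
  … (5 more, each ≤ 1)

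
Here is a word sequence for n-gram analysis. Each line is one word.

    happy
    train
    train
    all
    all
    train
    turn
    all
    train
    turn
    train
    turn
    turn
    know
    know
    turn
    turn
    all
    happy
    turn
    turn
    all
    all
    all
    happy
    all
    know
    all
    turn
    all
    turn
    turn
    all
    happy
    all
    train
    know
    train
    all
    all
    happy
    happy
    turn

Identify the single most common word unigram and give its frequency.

"all", 14 times

Unigram frequencies (highest first):
  all: 14
  turn: 12
  train: 7
  happy: 6
  know: 4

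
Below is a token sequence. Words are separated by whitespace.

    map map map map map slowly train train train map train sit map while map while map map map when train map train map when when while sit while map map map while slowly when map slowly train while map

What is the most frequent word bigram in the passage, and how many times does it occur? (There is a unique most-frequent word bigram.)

Bigram frequencies (highest first):
  map map: 8
  while map: 4
  train map: 3
  map while: 3
  map slowly: 2
  slowly train: 2
  … (14 more, each ≤ 2)

"map map", 8 times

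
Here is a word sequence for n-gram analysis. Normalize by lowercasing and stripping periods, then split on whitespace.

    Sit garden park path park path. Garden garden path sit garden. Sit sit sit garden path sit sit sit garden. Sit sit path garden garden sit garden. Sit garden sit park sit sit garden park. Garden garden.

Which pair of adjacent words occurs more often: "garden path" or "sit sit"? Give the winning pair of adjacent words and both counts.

"garden path": 2 occurrences
"sit sit": 6 occurrences

"sit sit" (6 vs 2)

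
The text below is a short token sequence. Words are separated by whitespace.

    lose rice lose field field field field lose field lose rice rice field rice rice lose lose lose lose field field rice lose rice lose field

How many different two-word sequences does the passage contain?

9

26 tokens → 25 bigram windows in total.
Repeated bigrams (each contributes count−1 duplicates):
  field field: 4
  lose field: 4
  rice lose: 4
  lose lose: 3
  lose rice: 3
  field lose: 2
  field rice: 2
  rice rice: 2
16 duplicate windows → 25 − 16 = 9 distinct.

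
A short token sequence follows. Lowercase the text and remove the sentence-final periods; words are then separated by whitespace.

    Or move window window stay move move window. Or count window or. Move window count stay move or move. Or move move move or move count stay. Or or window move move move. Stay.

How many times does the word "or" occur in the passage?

8

Scanning the 34 tokens for "or":
  position 1: or
  position 9: or
  position 12: or
  position 18: or
  position 20: or
  position 24: or
  position 28: or
  position 29: or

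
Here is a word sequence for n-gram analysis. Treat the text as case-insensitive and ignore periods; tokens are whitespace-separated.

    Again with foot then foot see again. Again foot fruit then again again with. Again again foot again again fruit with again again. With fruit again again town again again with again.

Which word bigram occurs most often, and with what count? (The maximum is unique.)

"again again", 7 times

Bigram frequencies (highest first):
  again again: 7
  again with: 4
  with again: 3
  again foot: 2
  with foot: 1
  foot then: 1
  … (13 more, each ≤ 1)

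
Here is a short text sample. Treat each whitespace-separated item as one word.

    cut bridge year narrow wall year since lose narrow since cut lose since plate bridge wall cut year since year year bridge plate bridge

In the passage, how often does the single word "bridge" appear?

Scanning the 24 tokens for "bridge":
  position 2: bridge
  position 15: bridge
  position 22: bridge
  position 24: bridge

4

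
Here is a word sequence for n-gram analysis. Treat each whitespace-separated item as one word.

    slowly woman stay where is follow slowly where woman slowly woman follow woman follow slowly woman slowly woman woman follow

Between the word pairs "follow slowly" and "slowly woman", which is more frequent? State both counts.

"follow slowly": 2 occurrences
"slowly woman": 4 occurrences

"slowly woman" (4 vs 2)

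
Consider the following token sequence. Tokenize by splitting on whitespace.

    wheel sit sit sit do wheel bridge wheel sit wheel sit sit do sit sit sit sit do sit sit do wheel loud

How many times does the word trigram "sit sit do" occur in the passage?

4

Scanning the 21 overlapping trigram windows for "sit sit do":
  position 3–5: sit sit do
  position 11–13: sit sit do
  position 16–18: sit sit do
  position 19–21: sit sit do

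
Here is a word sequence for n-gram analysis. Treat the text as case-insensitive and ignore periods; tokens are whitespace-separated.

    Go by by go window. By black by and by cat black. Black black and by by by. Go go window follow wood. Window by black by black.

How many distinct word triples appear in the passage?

23

28 tokens → 26 trigram windows in total.
Repeated trigrams (each contributes count−1 duplicates):
  by black by: 2
  by by go: 2
  window by black: 2
3 duplicate windows → 26 − 3 = 23 distinct.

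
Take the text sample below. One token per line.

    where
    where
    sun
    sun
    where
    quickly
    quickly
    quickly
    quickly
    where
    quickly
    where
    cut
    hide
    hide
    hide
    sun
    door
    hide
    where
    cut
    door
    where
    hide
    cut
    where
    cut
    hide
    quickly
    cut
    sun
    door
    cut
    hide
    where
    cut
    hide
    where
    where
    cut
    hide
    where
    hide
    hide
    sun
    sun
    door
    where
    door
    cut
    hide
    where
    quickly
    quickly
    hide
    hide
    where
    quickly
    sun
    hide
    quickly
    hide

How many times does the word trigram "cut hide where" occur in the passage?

Scanning the 60 overlapping trigram windows for "cut hide where":
  position 33–35: cut hide where
  position 36–38: cut hide where
  position 40–42: cut hide where
  position 50–52: cut hide where

4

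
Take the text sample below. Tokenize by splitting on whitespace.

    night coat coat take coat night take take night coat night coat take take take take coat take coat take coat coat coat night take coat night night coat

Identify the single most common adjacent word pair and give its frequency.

Bigram frequencies (highest first):
  take coat: 5
  night coat: 4
  coat take: 4
  coat night: 4
  take take: 4
  coat coat: 3
  … (3 more, each ≤ 2)

"take coat", 5 times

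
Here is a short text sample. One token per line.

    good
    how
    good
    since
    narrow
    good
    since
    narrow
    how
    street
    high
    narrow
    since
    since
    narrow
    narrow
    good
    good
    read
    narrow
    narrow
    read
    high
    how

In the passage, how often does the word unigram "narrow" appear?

Scanning the 24 tokens for "narrow":
  position 5: narrow
  position 8: narrow
  position 12: narrow
  position 15: narrow
  position 16: narrow
  position 20: narrow
  position 21: narrow

7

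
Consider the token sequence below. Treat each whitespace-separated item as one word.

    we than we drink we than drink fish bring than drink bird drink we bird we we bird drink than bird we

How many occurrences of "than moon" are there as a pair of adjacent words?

0

Scanning the 21 overlapping bigram windows for "than moon":
  (none found)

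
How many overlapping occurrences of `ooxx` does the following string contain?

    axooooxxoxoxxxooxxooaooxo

2

Sliding a length-4 window over the 25 characters (22 positions):
  position 5–8: ooxx
  position 15–18: ooxx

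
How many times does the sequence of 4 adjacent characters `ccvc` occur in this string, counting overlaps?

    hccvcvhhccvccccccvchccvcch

4

Sliding a length-4 window over the 26 characters (23 positions):
  position 2–5: ccvc
  position 9–12: ccvc
  position 16–19: ccvc
  position 21–24: ccvc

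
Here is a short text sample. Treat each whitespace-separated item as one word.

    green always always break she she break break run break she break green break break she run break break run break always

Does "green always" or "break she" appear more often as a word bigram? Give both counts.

"green always": 1 occurrence
"break she": 3 occurrences

"break she" (3 vs 1)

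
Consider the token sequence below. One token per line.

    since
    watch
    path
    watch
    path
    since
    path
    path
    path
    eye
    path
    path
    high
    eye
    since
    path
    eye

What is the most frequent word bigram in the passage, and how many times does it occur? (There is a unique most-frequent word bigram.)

Bigram frequencies (highest first):
  path path: 3
  watch path: 2
  since path: 2
  path eye: 2
  since watch: 1
  path watch: 1
  … (5 more, each ≤ 1)

"path path", 3 times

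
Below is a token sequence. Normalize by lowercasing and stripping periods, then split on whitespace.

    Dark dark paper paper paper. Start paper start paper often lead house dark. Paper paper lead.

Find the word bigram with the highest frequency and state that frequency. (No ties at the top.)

Bigram frequencies (highest first):
  paper paper: 3
  dark paper: 2
  paper start: 2
  start paper: 2
  dark dark: 1
  paper often: 1
  … (4 more, each ≤ 1)

"paper paper", 3 times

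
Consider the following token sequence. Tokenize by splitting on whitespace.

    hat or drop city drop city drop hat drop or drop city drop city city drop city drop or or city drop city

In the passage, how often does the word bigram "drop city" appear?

Scanning the 22 overlapping bigram windows for "drop city":
  position 3–4: drop city
  position 5–6: drop city
  position 11–12: drop city
  position 13–14: drop city
  position 16–17: drop city
  position 22–23: drop city

6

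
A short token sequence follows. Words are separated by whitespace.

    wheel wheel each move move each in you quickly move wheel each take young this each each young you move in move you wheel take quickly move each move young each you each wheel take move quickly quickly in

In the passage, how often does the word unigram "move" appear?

Scanning the 39 tokens for "move":
  position 4: move
  position 5: move
  position 10: move
  position 20: move
  position 22: move
  position 27: move
  position 29: move
  position 36: move

8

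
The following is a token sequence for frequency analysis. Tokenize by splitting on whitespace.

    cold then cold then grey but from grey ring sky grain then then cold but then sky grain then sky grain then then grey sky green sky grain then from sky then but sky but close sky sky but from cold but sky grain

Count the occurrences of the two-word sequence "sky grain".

Scanning the 43 overlapping bigram windows for "sky grain":
  position 10–11: sky grain
  position 17–18: sky grain
  position 20–21: sky grain
  position 27–28: sky grain
  position 43–44: sky grain

5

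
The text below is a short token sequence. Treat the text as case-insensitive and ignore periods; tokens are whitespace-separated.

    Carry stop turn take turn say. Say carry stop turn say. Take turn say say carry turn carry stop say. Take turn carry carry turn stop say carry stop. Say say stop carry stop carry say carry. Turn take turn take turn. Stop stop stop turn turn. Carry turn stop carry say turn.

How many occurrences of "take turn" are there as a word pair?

5

Scanning the 52 overlapping bigram windows for "take turn":
  position 4–5: take turn
  position 12–13: take turn
  position 21–22: take turn
  position 39–40: take turn
  position 41–42: take turn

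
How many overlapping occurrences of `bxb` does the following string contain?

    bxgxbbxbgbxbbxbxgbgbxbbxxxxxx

4

Sliding a length-3 window over the 29 characters (27 positions):
  position 6–8: bxb
  position 10–12: bxb
  position 13–15: bxb
  position 20–22: bxb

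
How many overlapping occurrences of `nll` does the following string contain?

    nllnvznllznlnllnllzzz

4

Sliding a length-3 window over the 21 characters (19 positions):
  position 1–3: nll
  position 7–9: nll
  position 13–15: nll
  position 16–18: nll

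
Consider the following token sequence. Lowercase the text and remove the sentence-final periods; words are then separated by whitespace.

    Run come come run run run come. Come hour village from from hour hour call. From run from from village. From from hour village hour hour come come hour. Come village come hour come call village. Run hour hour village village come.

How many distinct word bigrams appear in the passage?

42 tokens → 41 bigram windows in total.
Repeated bigrams (each contributes count−1 duplicates):
  come come: 3
  come hour: 3
  from from: 3
  hour come: 3
  hour hour: 3
  hour village: 3
  from hour: 2
  run come: 2
  … (3 more repeated)
17 duplicate windows → 41 − 17 = 24 distinct.

24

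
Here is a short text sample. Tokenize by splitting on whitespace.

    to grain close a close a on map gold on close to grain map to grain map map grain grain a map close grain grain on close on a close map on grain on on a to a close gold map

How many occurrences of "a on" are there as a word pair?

1

Scanning the 40 overlapping bigram windows for "a on":
  position 6–7: a on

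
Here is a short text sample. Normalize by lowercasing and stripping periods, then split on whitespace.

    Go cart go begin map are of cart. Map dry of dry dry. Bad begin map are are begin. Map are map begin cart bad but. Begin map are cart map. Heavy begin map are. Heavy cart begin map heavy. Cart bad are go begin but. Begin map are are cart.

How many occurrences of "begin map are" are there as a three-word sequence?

6

Scanning the 49 overlapping trigram windows for "begin map are":
  position 4–6: begin map are
  position 15–17: begin map are
  position 19–21: begin map are
  position 27–29: begin map are
  position 33–35: begin map are
  position 47–49: begin map are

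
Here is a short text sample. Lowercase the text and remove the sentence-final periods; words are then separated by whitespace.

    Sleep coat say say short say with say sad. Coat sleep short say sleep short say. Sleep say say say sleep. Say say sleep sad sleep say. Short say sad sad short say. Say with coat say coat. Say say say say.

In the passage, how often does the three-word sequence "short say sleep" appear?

Scanning the 40 overlapping trigram windows for "short say sleep":
  position 12–14: short say sleep
  position 15–17: short say sleep

2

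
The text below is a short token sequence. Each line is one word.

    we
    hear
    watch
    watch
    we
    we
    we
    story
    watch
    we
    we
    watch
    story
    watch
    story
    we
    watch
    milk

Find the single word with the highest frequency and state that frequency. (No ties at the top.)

Unigram frequencies (highest first):
  we: 7
  watch: 6
  story: 3
  hear: 1
  milk: 1

"we", 7 times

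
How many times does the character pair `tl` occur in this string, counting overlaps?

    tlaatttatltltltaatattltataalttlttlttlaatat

8

Sliding a length-2 window over the 42 characters (41 positions):
  position 1–2: tl
  position 9–10: tl
  position 11–12: tl
  position 13–14: tl
  position 21–22: tl
  position 30–31: tl
  position 33–34: tl
  position 36–37: tl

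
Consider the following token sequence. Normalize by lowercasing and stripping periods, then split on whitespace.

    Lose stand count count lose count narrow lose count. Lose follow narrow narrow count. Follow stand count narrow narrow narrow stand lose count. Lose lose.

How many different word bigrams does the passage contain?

16

25 tokens → 24 bigram windows in total.
Repeated bigrams (each contributes count−1 duplicates):
  count lose: 3
  lose count: 3
  narrow narrow: 3
  count narrow: 2
  stand count: 2
8 duplicate windows → 24 − 8 = 16 distinct.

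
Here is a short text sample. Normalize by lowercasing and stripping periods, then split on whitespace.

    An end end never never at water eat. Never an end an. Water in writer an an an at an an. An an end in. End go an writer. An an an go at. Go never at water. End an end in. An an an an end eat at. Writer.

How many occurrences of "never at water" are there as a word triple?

2

Scanning the 48 overlapping trigram windows for "never at water":
  position 5–7: never at water
  position 36–38: never at water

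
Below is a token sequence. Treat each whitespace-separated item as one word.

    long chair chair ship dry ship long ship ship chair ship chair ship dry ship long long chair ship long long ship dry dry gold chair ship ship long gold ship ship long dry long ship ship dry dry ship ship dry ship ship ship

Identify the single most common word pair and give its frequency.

"ship ship", 7 times

Bigram frequencies (highest first):
  ship ship: 7
  chair ship: 5
  ship dry: 5
  ship long: 5
  dry ship: 4
  long ship: 3
  … (11 more, each ≤ 2)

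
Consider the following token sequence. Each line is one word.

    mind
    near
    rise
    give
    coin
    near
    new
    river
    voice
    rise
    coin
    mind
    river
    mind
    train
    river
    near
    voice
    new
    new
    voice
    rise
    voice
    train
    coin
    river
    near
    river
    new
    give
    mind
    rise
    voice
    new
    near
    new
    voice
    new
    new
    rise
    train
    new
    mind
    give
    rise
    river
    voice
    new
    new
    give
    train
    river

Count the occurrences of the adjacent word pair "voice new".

4

Scanning the 51 overlapping bigram windows for "voice new":
  position 18–19: voice new
  position 33–34: voice new
  position 37–38: voice new
  position 47–48: voice new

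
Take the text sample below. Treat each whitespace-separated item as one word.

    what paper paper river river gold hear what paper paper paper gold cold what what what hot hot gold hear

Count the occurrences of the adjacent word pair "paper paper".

Scanning the 19 overlapping bigram windows for "paper paper":
  position 2–3: paper paper
  position 9–10: paper paper
  position 10–11: paper paper

3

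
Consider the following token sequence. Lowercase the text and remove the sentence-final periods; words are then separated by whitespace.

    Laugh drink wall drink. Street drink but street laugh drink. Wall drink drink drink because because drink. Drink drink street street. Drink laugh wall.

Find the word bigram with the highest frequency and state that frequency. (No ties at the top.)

Bigram frequencies (highest first):
  drink drink: 4
  laugh drink: 2
  drink wall: 2
  wall drink: 2
  drink street: 2
  street drink: 2
  … (9 more, each ≤ 1)

"drink drink", 4 times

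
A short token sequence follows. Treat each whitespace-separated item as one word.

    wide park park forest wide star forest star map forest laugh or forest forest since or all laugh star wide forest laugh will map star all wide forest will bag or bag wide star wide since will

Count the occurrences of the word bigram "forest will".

1

Scanning the 36 overlapping bigram windows for "forest will":
  position 28–29: forest will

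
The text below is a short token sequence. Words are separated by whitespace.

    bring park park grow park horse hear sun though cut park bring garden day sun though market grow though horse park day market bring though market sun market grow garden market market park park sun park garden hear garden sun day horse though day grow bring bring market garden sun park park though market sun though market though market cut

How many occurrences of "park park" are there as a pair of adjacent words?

Scanning the 59 overlapping bigram windows for "park park":
  position 2–3: park park
  position 33–34: park park
  position 51–52: park park

3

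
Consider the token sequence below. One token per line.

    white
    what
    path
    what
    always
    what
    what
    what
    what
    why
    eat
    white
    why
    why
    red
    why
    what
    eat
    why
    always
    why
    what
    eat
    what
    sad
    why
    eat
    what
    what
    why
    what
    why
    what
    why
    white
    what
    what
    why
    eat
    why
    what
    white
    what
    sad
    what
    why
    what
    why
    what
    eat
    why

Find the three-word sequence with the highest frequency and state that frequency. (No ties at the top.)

Trigram frequencies (highest first):
  what why what: 4
  what what why: 3
  why what eat: 3
  why what why: 3
  what what what: 2
  what why eat: 2
  … (31 more, each ≤ 2)

"what why what", 4 times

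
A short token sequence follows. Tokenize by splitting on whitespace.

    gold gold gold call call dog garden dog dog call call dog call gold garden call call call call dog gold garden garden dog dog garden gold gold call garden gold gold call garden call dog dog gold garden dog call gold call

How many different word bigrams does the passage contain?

43 tokens → 42 bigram windows in total.
Repeated bigrams (each contributes count−1 duplicates):
  call call: 5
  call dog: 4
  gold call: 4
  gold gold: 4
  dog call: 3
  dog dog: 3
  garden dog: 3
  gold garden: 3
  … (6 more repeated)
27 duplicate windows → 42 − 27 = 15 distinct.

15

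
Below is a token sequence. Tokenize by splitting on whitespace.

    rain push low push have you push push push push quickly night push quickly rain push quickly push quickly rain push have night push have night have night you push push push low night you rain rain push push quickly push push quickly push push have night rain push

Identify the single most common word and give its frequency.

"push", 21 times

Unigram frequencies (highest first):
  push: 21
  rain: 6
  quickly: 6
  night: 6
  have: 5
  you: 3
  … (1 more, each ≤ 2)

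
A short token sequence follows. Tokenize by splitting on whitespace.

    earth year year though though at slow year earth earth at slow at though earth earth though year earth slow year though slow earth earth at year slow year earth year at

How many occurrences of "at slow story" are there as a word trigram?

Scanning the 30 overlapping trigram windows for "at slow story":
  (none found)

0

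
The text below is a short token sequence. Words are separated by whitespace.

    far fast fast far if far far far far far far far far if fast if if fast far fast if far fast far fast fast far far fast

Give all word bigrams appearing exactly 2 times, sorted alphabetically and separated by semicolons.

Bigram counts meeting the condition (exactly 2 times):
  far if: 2
  fast fast: 2
  fast if: 2
  if far: 2
  if fast: 2

far if; fast fast; fast if; if far; if fast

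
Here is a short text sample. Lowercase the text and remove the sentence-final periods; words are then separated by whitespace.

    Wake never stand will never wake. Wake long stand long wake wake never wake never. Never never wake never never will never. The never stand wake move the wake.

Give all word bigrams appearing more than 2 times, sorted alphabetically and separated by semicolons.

Bigram counts meeting the condition (more than 2 times):
  never never: 3
  never wake: 3
  wake never: 4

never never; never wake; wake never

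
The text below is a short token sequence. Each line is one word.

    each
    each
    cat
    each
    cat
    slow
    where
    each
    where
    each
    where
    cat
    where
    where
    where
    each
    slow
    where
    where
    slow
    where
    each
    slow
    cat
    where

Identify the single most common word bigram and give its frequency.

"where each", 4 times

Bigram frequencies (highest first):
  where each: 4
  slow where: 3
  where where: 3
  each cat: 2
  each where: 2
  cat where: 2
  … (7 more, each ≤ 2)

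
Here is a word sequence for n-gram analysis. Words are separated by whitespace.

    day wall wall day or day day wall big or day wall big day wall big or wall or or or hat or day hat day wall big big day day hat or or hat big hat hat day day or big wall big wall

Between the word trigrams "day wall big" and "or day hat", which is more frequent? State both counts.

"day wall big" (4 vs 1)

"day wall big": 4 occurrences
"or day hat": 1 occurrence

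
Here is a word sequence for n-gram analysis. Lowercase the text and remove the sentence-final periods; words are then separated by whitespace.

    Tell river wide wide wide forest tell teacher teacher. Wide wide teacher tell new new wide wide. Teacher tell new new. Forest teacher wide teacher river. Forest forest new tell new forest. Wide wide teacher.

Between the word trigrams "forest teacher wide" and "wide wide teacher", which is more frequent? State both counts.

"forest teacher wide": 1 occurrence
"wide wide teacher": 3 occurrences

"wide wide teacher" (3 vs 1)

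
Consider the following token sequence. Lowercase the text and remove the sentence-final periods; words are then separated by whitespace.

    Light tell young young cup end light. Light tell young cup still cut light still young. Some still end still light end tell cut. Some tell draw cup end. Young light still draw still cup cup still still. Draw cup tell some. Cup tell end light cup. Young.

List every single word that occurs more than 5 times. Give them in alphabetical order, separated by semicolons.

cup; light; still; tell; young

Unigram counts meeting the condition (more than 5 times):
  cup: 8
  light: 7
  still: 8
  tell: 6
  young: 6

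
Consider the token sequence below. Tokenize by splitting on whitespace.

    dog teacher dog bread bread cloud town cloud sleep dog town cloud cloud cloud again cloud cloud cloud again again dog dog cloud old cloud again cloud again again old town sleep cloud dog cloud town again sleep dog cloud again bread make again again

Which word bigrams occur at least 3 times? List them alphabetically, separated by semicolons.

Bigram counts meeting the condition (at least 3 times):
  again again: 3
  cloud again: 5
  cloud cloud: 4
  dog cloud: 3

again again; cloud again; cloud cloud; dog cloud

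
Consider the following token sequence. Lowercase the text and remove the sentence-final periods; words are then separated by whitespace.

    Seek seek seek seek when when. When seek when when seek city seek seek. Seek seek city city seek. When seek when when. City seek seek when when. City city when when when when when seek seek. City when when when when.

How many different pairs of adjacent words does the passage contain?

9

42 tokens → 41 bigram windows in total.
Repeated bigrams (each contributes count−1 duplicates):
  when when: 12
  seek seek: 8
  seek when: 5
  when seek: 4
  city seek: 3
  seek city: 3
  city city: 2
  city when: 2
  … (1 more repeated)
32 duplicate windows → 41 − 32 = 9 distinct.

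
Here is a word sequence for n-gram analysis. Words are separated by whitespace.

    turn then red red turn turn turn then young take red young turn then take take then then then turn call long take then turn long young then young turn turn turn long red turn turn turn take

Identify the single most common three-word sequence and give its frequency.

Trigram frequencies (highest first):
  turn turn turn: 3
  red turn turn: 2
  turn then red: 1
  then red red: 1
  red red turn: 1
  turn turn then: 1
  … (27 more, each ≤ 1)

"turn turn turn", 3 times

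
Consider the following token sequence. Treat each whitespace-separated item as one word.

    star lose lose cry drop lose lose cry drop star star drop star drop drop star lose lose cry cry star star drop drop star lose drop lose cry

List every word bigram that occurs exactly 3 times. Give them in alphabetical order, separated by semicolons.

lose lose; star drop; star lose

Bigram counts meeting the condition (exactly 3 times):
  lose lose: 3
  star drop: 3
  star lose: 3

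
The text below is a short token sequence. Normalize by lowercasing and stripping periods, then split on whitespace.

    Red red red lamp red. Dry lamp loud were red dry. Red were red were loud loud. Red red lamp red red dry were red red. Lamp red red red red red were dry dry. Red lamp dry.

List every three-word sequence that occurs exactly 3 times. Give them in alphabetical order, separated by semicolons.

Trigram counts meeting the condition (exactly 3 times):
  red lamp red: 3
  red red lamp: 3

red lamp red; red red lamp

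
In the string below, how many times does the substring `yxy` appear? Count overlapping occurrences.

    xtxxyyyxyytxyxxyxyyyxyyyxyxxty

Sliding a length-3 window over the 30 characters (28 positions):
  position 7–9: yxy
  position 16–18: yxy
  position 20–22: yxy
  position 24–26: yxy

4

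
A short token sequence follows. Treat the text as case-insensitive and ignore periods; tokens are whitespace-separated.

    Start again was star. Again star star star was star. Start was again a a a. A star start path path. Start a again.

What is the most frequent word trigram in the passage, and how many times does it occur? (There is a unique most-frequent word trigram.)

"a a a", 2 times

Trigram frequencies (highest first):
  a a a: 2
  start again was: 1
  again was star: 1
  was star again: 1
  star again star: 1
  again star star: 1
  … (15 more, each ≤ 1)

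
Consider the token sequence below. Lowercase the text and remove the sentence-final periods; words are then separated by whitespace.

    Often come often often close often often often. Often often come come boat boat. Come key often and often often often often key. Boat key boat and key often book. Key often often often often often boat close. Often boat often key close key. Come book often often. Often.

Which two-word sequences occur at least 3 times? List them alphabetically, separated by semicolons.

Bigram counts meeting the condition (at least 3 times):
  key often: 3
  often often: 14

key often; often often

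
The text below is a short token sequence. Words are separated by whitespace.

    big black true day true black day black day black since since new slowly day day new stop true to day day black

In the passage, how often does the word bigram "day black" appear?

Scanning the 22 overlapping bigram windows for "day black":
  position 7–8: day black
  position 9–10: day black
  position 22–23: day black

3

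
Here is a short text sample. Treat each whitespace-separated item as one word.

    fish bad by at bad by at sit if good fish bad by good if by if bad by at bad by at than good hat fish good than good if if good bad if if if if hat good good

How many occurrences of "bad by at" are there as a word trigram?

4

Scanning the 39 overlapping trigram windows for "bad by at":
  position 2–4: bad by at
  position 5–7: bad by at
  position 18–20: bad by at
  position 21–23: bad by at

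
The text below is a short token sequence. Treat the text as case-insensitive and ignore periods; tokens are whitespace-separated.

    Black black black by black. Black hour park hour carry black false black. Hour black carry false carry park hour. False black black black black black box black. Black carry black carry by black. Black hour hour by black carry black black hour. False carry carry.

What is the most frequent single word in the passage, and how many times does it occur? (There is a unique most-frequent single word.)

"black", 21 times

Unigram frequencies (highest first):
  black: 21
  carry: 8
  hour: 7
  false: 4
  by: 3
  park: 2
  … (1 more, each ≤ 1)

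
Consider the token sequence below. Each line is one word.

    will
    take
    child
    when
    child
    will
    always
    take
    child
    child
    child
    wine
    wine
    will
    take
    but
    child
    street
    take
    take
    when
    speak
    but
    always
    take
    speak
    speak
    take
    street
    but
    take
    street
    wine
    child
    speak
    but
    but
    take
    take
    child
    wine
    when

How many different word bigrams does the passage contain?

42 tokens → 41 bigram windows in total.
Repeated bigrams (each contributes count−1 duplicates):
  take child: 3
  always take: 2
  but take: 2
  child child: 2
  child wine: 2
  speak but: 2
  take street: 2
  take take: 2
  … (1 more repeated)
10 duplicate windows → 41 − 10 = 31 distinct.

31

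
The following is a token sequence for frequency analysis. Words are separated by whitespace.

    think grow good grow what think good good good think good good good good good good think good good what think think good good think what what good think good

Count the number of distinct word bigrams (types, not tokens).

13

30 tokens → 29 bigram windows in total.
Repeated bigrams (each contributes count−1 duplicates):
  good good: 9
  think good: 5
  good think: 4
  what think: 2
16 duplicate windows → 29 − 16 = 13 distinct.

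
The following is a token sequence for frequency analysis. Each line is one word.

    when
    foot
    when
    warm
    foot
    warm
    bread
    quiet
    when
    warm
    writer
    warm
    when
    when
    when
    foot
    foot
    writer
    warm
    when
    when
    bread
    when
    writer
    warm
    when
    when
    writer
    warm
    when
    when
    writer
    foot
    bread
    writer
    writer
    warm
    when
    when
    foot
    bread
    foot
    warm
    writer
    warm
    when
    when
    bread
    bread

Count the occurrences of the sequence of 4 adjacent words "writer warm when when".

6

Scanning the 46 overlapping 4-gram windows for "writer warm when when":
  position 11–14: writer warm when when
  position 18–21: writer warm when when
  position 24–27: writer warm when when
  position 28–31: writer warm when when
  position 36–39: writer warm when when
  position 44–47: writer warm when when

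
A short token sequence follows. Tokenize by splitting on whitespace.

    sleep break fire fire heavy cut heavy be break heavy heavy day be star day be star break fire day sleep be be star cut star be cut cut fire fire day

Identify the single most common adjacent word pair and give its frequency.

Bigram frequencies (highest first):
  be star: 3
  break fire: 2
  fire fire: 2
  day be: 2
  fire day: 2
  sleep break: 1
  … (19 more, each ≤ 1)

"be star", 3 times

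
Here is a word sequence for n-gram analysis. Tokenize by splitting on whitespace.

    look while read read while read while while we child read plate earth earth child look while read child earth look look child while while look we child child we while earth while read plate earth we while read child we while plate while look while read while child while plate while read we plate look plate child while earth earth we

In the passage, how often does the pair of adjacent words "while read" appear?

7

Scanning the 61 overlapping bigram windows for "while read":
  position 2–3: while read
  position 5–6: while read
  position 17–18: while read
  position 33–34: while read
  position 38–39: while read
  position 46–47: while read
  position 52–53: while read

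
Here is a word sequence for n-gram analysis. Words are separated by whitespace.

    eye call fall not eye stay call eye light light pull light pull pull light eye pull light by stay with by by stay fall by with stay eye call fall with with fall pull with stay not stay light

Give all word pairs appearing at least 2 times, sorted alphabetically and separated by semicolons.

Bigram counts meeting the condition (at least 2 times):
  by stay: 2
  call fall: 2
  eye call: 2
  light pull: 2
  pull light: 3
  with stay: 2

by stay; call fall; eye call; light pull; pull light; with stay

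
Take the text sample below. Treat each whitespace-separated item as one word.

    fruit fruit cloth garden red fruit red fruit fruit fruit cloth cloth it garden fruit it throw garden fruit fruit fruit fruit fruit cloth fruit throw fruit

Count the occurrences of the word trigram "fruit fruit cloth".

3

Scanning the 25 overlapping trigram windows for "fruit fruit cloth":
  position 1–3: fruit fruit cloth
  position 9–11: fruit fruit cloth
  position 22–24: fruit fruit cloth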